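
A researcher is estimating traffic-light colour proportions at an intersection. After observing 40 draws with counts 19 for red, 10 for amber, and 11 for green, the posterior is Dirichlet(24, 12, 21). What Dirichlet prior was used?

Dirichlet(5, 2, 10)

For a Dirichlet(α) prior with multinomial counts c, the posterior is Dirichlet(α + c) componentwise.
Subtract each count from the matching posterior parameter: 24−19=5, 12−10=2, 21−11=10.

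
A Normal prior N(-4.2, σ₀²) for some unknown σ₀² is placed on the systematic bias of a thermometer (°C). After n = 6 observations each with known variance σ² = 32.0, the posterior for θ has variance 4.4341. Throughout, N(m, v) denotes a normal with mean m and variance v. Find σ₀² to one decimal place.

σ₀² = 26.3

Posterior precision equals prior precision plus data precision: 1/σ_n² = 1/σ₀² + n/σ².
So 1/σ₀² = 1/4.4341 − 6/32.0 = 0.225525 − 0.187500 = 0.038025.
Hence σ₀² = 1/0.038025 ≈ 26.3.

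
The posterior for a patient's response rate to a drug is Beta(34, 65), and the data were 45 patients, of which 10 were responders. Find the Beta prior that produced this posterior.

Beta(24, 30)

Beta is conjugate to the binomial likelihood: posterior = Beta(α+s, β+f).
So α = 34 − 10 = 24 and β = 65 − 35 = 30.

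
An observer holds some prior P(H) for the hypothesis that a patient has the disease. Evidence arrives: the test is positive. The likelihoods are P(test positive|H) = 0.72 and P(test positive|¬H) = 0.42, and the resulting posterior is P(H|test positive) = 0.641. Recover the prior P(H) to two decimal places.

P(H) = 0.51

Bayes' rule in odds form gives O(H|E) = O(H)·[P(E|H)/P(E|¬H)], hence O(H) = O(H|E)/LR.
Posterior odds = 0.641/(1−0.641) = 1.7855. LR = 0.72/0.42 = 1.7143.
Prior odds = 1.7855/1.7143 = 1.0415, so P(H) = 1.0415/(1+1.0415) ≈ 0.51.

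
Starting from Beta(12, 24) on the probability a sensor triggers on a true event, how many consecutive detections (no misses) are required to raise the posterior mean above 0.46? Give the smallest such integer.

k = 9

After k detections and 0 misses the posterior is Beta(12+k, 24), with mean (12+k)/(12+24+k).
Set (12+k)/(36+k) > 0.46 and solve: k > (0.46·36 − 12)/(1 − 0.46) = 8.444.
The smallest integer exceeding 8.444 is 9.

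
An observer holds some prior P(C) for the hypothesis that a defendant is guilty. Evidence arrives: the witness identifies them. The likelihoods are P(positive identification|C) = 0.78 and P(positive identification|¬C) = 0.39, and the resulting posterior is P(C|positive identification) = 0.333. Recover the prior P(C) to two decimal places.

P(C) = 0.20

In odds form, posterior odds = prior odds × likelihood ratio, so prior odds = posterior odds ÷ LR.
Posterior odds = 0.333/(1−0.333) = 0.4993. LR = 0.78/0.39 = 2.0000.
Prior odds = 0.4993/2.0000 = 0.2497, so P(C) = 0.2497/(1+0.2497) ≈ 0.20.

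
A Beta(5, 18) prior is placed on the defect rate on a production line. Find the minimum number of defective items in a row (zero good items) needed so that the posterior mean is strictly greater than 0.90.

k = 158

After k defective items and 0 good items the posterior is Beta(5+k, 18), with mean (5+k)/(5+18+k).
Set (5+k)/(23+k) > 0.90 and solve: k > (0.90·23 − 5)/(1 − 0.90) = 157.000.
The smallest integer exceeding 157.000 is 158.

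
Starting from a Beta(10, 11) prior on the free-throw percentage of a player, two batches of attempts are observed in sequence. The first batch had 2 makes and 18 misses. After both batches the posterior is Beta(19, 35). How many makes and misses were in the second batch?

Because Beta–binomial updating is additive in the counts, the combined data contributed (α_post−α_prior, β_post−β_prior) successes and failures.
Total across both batches: 19−10=9 makes, 35−11=24 misses.
Subtract the first batch: 9−2=7 makes and 24−18=6 misses.

7 makes and 6 misses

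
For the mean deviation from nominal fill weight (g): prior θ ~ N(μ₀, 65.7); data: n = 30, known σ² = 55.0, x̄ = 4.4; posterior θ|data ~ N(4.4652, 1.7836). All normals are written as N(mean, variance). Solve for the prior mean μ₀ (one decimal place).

μ₀ = 6.8

The posterior mean is a precision-weighted average: μ_n = (τ₀μ₀ + τ_data·x̄)/(τ₀+τ_data), with τ₀=1/σ₀² and τ_data=n/σ².
Here τ₀ = 1/65.7 = 0.015221 and τ_data = 30/55.0 = 0.545455, so τ_n = 0.560676.
Rearranging for μ₀: μ₀ = (μ_n·τ_n − τ_data·x̄)/τ₀ = (4.4652·0.560676 − 0.545455·4.4) / 0.015221 = 0.103528/0.015221 ≈ 6.8.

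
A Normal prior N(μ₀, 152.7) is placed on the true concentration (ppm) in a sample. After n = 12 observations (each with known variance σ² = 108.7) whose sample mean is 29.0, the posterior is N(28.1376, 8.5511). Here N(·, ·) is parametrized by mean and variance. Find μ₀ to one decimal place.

μ₀ = 13.6

The posterior mean is a precision-weighted average: μ_n = (τ₀μ₀ + τ_data·x̄)/(τ₀+τ_data), with τ₀=1/σ₀² and τ_data=n/σ².
Here τ₀ = 1/152.7 = 0.006549 and τ_data = 12/108.7 = 0.110396, so τ_n = 0.116945.
Rearranging for μ₀: μ₀ = (μ_n·τ_n − τ_data·x̄)/τ₀ = (28.1376·0.116945 − 0.110396·29.0) / 0.006549 = 0.089068/0.006549 ≈ 13.6.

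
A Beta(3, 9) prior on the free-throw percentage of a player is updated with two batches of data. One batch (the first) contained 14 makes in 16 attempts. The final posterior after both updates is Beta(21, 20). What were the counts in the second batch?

4 makes and 9 misses

Because Beta–binomial updating is additive in the counts, the combined data contributed (α_post−α_prior, β_post−β_prior) successes and failures.
Total across both batches: 21−3=18 makes, 20−9=11 misses.
Subtract the first batch: 18−14=4 makes and 11−2=9 misses.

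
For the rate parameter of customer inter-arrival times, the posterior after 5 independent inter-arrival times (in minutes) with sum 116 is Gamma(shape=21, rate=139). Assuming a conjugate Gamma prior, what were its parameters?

For an exponential likelihood with a Gamma(α, β) prior on the rate, n observations with total T give posterior Gamma(α+n, β+T).
So α = 21 − 5 = 16 and β = 139 − 116 = 23.

Gamma(shape=16, rate=23)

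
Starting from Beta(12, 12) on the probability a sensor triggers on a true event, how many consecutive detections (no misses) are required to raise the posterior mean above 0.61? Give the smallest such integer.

k = 7

After k detections and 0 misses the posterior is Beta(12+k, 12), with mean (12+k)/(12+12+k).
Set (12+k)/(24+k) > 0.61 and solve: k > (0.61·24 − 12)/(1 − 0.61) = 6.769.
The smallest integer exceeding 6.769 is 7, and checking k=7: (19)/(31) = 0.6129 > 0.61.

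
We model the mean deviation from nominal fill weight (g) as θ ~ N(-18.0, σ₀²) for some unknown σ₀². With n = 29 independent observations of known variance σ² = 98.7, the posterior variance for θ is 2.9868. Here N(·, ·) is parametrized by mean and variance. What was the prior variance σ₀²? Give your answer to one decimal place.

For the Normal–Normal model with known σ², precisions add: τ_n = τ₀ + n/σ².
So 1/σ₀² = 1/2.9868 − 29/98.7 = 0.334806 − 0.293820 = 0.040986.
Hence σ₀² = 1/0.040986 ≈ 24.4.

σ₀² = 24.4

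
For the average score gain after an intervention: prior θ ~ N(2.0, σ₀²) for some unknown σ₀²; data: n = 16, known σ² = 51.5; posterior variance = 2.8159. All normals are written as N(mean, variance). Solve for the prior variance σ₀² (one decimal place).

Posterior precision equals prior precision plus data precision: 1/σ_n² = 1/σ₀² + n/σ².
So 1/σ₀² = 1/2.8159 − 16/51.5 = 0.355126 − 0.310680 = 0.044446.
Hence σ₀² = 1/0.044446 ≈ 22.5.

σ₀² = 22.5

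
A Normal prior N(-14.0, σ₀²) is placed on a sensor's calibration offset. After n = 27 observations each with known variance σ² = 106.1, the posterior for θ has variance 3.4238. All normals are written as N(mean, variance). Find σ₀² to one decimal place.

Posterior precision equals prior precision plus data precision: 1/σ_n² = 1/σ₀² + n/σ².
So 1/σ₀² = 1/3.4238 − 27/106.1 = 0.292073 − 0.254477 = 0.037596.
Hence σ₀² = 1/0.037596 ≈ 26.6.

σ₀² = 26.6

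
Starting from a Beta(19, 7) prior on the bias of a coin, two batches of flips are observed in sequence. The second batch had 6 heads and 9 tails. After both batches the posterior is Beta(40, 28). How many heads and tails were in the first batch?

Sequential conjugate updates are equivalent to a single update on the pooled data, so total successes = posterior α − prior α and total failures = posterior β − prior β.
Total across both batches: 40−19=21 heads, 28−7=21 tails.
Subtract the second batch: 21−6=15 heads and 21−9=12 tails.

15 heads and 12 tails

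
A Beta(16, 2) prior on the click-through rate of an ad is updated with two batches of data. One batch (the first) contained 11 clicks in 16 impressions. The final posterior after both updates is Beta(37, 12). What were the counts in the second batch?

Sequential conjugate updates are equivalent to a single update on the pooled data, so total successes = posterior α − prior α and total failures = posterior β − prior β.
Total across both batches: 37−16=21 clicks, 12−2=10 non-clicks.
Subtract the first batch: 21−11=10 clicks and 10−5=5 non-clicks.

10 clicks and 5 non-clicks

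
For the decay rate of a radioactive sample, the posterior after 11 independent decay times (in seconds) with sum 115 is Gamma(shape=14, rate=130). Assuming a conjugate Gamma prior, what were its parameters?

Gamma(shape=3, rate=15)

For an exponential likelihood with a Gamma(α, β) prior on the rate, n observations with total T give posterior Gamma(α+n, β+T).
So α = 14 − 11 = 3 and β = 130 − 115 = 15.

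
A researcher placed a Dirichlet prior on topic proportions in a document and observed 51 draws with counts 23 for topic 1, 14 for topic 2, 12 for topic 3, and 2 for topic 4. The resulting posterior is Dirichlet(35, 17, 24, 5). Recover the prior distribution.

Dirichlet(12, 3, 12, 3)

For a Dirichlet(α) prior with multinomial counts c, the posterior is Dirichlet(α + c) componentwise.
Subtract each count from the matching posterior parameter: 35−23=12, 17−14=3, 24−12=12, 5−2=3.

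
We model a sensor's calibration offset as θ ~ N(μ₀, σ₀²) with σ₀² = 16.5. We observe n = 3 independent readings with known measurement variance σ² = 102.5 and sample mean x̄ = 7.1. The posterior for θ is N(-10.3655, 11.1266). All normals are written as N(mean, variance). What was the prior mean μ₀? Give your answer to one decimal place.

The posterior mean is a precision-weighted average: μ_n = (τ₀μ₀ + τ_data·x̄)/(τ₀+τ_data), with τ₀=1/σ₀² and τ_data=n/σ².
Here τ₀ = 1/16.5 = 0.060606 and τ_data = 3/102.5 = 0.029268, so τ_n = 0.089874.
Rearranging for μ₀: μ₀ = (μ_n·τ_n − τ_data·x̄)/τ₀ = (-10.3655·0.089874 − 0.029268·7.1) / 0.060606 = -1.139392/0.060606 ≈ -18.8.

μ₀ = -18.8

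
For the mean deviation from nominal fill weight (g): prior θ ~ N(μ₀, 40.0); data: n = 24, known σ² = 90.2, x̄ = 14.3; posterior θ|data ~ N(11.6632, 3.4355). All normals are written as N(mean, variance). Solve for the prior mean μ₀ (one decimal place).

The posterior mean is a precision-weighted average: μ_n = (τ₀μ₀ + τ_data·x̄)/(τ₀+τ_data), with τ₀=1/σ₀² and τ_data=n/σ².
Here τ₀ = 1/40.0 = 0.025000 and τ_data = 24/90.2 = 0.266075, so τ_n = 0.291075.
Rearranging for μ₀: μ₀ = (μ_n·τ_n − τ_data·x̄)/τ₀ = (11.6632·0.291075 − 0.266075·14.3) / 0.025000 = -0.410007/0.025000 ≈ -16.4.

μ₀ = -16.4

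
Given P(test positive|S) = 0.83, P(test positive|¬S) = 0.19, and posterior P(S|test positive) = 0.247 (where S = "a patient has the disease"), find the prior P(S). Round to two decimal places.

P(S) = 0.07

In odds form, posterior odds = prior odds × likelihood ratio, so prior odds = posterior odds ÷ LR.
Posterior odds = 0.247/(1−0.247) = 0.3280. LR = 0.83/0.19 = 4.3684.
Prior odds = 0.3280/4.3684 = 0.0751, so P(S) = 0.0751/(1+0.0751) ≈ 0.07.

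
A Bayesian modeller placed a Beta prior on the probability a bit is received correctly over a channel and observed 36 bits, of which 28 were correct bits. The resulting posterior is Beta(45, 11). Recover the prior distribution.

A Beta(a, b) prior with s successes and f failures in binomial data gives a Beta(a+s, b+f) posterior.
So a = 45 − 28 = 17 and b = 11 − 8 = 3.

Beta(17, 3)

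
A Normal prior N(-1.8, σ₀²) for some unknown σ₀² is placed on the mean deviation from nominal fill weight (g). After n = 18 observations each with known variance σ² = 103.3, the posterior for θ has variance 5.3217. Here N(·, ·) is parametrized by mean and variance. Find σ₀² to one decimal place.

σ₀² = 73.2

Posterior precision equals prior precision plus data precision: 1/σ_n² = 1/σ₀² + n/σ².
So 1/σ₀² = 1/5.3217 − 18/103.3 = 0.187910 − 0.174250 = 0.013660.
Hence σ₀² = 1/0.013660 ≈ 73.2.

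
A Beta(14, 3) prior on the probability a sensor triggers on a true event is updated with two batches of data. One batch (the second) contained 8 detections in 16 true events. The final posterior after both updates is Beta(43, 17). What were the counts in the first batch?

Sequential conjugate updates are equivalent to a single update on the pooled data, so total successes = posterior α − prior α and total failures = posterior β − prior β.
Total across both batches: 43−14=29 detections, 17−3=14 misses.
Subtract the second batch: 29−8=21 detections and 14−8=6 misses.

21 detections and 6 misses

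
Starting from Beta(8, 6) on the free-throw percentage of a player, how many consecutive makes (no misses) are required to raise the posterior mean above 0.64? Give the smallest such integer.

After k makes and 0 misses the posterior is Beta(8+k, 6), with mean (8+k)/(8+6+k).
Set (8+k)/(14+k) > 0.64 and solve: k > (0.64·14 − 8)/(1 − 0.64) = 2.667.
The smallest integer exceeding 2.667 is 3, and checking k=3: (11)/(17) = 0.6471 > 0.64.

k = 3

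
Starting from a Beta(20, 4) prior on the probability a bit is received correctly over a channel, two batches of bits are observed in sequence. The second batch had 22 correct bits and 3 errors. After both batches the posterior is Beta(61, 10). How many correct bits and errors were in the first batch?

19 correct bits and 3 errors

Because Beta–binomial updating is additive in the counts, the combined data contributed (α_post−α_prior, β_post−β_prior) successes and failures.
Total across both batches: 61−20=41 correct bits, 10−4=6 errors.
Subtract the second batch: 41−22=19 correct bits and 6−3=3 errors.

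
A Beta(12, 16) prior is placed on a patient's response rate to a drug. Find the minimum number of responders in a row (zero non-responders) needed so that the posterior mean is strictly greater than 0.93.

After k responders and 0 non-responders the posterior is Beta(12+k, 16), with mean (12+k)/(12+16+k).
Set (12+k)/(28+k) > 0.93 and solve: k > (0.93·28 − 12)/(1 − 0.93) = 200.571.
The smallest integer exceeding 200.571 is 201, and checking k=201: (213)/(229) = 0.9301 > 0.93.

k = 201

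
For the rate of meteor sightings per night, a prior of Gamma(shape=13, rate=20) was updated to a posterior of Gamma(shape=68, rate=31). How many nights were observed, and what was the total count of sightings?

n = 11 nights with total 55 sightings

A Gamma(α, β) prior (rate parametrization) on a Poisson rate with n observations summing to S gives posterior Gamma(α+S, β+n).
Matching: Σxᵢ = 68 − 13 = 55 and n = 31 − 20 = 11.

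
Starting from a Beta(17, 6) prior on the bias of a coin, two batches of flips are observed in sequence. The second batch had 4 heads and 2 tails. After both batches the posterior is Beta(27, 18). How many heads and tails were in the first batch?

Sequential conjugate updates are equivalent to a single update on the pooled data, so total successes = posterior α − prior α and total failures = posterior β − prior β.
Total across both batches: 27−17=10 heads, 18−6=12 tails.
Subtract the second batch: 10−4=6 heads and 12−2=10 tails.

6 heads and 10 tails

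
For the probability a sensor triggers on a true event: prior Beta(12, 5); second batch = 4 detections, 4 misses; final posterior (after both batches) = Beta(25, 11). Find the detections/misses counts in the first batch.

Because Beta–binomial updating is additive in the counts, the combined data contributed (α_post−α_prior, β_post−β_prior) successes and failures.
Total across both batches: 25−12=13 detections, 11−5=6 misses.
Subtract the second batch: 13−4=9 detections and 6−4=2 misses.

9 detections and 2 misses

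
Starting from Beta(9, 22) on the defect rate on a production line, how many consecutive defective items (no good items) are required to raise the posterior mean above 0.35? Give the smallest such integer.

After k defective items and 0 good items the posterior is Beta(9+k, 22), with mean (9+k)/(9+22+k).
Set (9+k)/(31+k) > 0.35 and solve: k > (0.35·31 − 9)/(1 − 0.35) = 2.846.
The smallest integer exceeding 2.846 is 3.

k = 3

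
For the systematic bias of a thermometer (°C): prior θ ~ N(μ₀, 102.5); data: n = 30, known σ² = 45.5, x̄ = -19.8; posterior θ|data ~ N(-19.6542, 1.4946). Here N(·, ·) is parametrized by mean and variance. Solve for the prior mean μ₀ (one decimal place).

μ₀ = -9.8

The posterior mean is a precision-weighted average: μ_n = (τ₀μ₀ + τ_data·x̄)/(τ₀+τ_data), with τ₀=1/σ₀² and τ_data=n/σ².
Here τ₀ = 1/102.5 = 0.009756 and τ_data = 30/45.5 = 0.659341, so τ_n = 0.669097.
Rearranging for μ₀: μ₀ = (μ_n·τ_n − τ_data·x̄)/τ₀ = (-19.6542·0.669097 − 0.659341·-19.8) / 0.009756 = -0.095614/0.009756 ≈ -9.8.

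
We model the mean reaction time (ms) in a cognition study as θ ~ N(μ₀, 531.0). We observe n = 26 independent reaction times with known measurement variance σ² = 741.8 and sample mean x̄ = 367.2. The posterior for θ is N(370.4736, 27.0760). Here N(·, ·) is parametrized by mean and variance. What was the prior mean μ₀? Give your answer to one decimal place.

The posterior mean is a precision-weighted average: μ_n = (τ₀μ₀ + τ_data·x̄)/(τ₀+τ_data), with τ₀=1/σ₀² and τ_data=n/σ².
Here τ₀ = 1/531.0 = 0.001883 and τ_data = 26/741.8 = 0.035050, so τ_n = 0.036933.
Rearranging for μ₀: μ₀ = (μ_n·τ_n − τ_data·x̄)/τ₀ = (370.4736·0.036933 − 0.035050·367.2) / 0.001883 = 0.812341/0.001883 ≈ 431.4.

μ₀ = 431.4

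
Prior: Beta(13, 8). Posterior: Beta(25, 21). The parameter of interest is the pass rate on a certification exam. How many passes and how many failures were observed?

Under Beta–binomial conjugacy the posterior parameters are (a+s, b+f).
So s = 25 − 13 = 12 and f = 21 − 8 = 13.

12 passes and 13 failures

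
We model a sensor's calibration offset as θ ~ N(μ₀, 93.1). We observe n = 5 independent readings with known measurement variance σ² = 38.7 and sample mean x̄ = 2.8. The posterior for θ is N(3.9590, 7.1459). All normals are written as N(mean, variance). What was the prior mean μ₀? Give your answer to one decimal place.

With known observation variance, the Normal–Normal posterior has precision τ_n = τ₀ + n/σ² and mean μ_n = (τ₀μ₀ + (n/σ²)x̄)/τ_n.
Here τ₀ = 1/93.1 = 0.010741 and τ_data = 5/38.7 = 0.129199, so τ_n = 0.139940.
Rearranging for μ₀: μ₀ = (μ_n·τ_n − τ_data·x̄)/τ₀ = (3.9590·0.139940 − 0.129199·2.8) / 0.010741 = 0.192265/0.010741 ≈ 17.9.

μ₀ = 17.9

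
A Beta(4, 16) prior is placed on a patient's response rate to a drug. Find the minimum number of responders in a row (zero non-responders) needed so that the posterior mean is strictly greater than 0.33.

k = 4

After k responders and 0 non-responders the posterior is Beta(4+k, 16), with mean (4+k)/(4+16+k).
Set (4+k)/(20+k) > 0.33 and solve: k > (0.33·20 − 4)/(1 − 0.33) = 3.881.
The smallest integer exceeding 3.881 is 4.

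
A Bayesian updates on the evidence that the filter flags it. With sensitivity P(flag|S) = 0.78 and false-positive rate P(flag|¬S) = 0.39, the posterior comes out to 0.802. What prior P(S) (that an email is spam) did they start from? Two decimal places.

In odds form, posterior odds = prior odds × likelihood ratio, so prior odds = posterior odds ÷ LR.
Posterior odds = 0.802/(1−0.802) = 4.0505. LR = 0.78/0.39 = 2.0000.
Prior odds = 4.0505/2.0000 = 2.0253, so P(S) = 2.0253/(1+2.0253) ≈ 0.67.

P(S) = 0.67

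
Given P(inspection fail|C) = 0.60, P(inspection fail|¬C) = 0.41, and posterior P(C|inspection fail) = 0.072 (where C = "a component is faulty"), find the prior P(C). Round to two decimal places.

P(C) = 0.05

Bayes' rule in odds form gives O(C|E) = O(C)·[P(E|C)/P(E|¬C)], hence O(C) = O(C|E)/LR.
Posterior odds = 0.072/(1−0.072) = 0.0776. LR = 0.60/0.41 = 1.4634.
Prior odds = 0.0776/1.4634 = 0.0530, so P(C) = 0.0530/(1+0.0530) ≈ 0.05.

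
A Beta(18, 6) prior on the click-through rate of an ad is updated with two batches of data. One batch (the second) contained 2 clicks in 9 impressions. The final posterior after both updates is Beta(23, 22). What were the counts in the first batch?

3 clicks and 9 non-clicks

Because Beta–binomial updating is additive in the counts, the combined data contributed (α_post−α_prior, β_post−β_prior) successes and failures.
Total across both batches: 23−18=5 clicks, 22−6=16 non-clicks.
Subtract the second batch: 5−2=3 clicks and 16−7=9 non-clicks.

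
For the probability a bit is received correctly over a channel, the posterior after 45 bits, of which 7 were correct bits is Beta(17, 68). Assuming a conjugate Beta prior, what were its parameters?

Under Beta–binomial conjugacy the posterior parameters are (α+s, β+f).
So α = 17 − 7 = 10 and β = 68 − 38 = 30.

Beta(10, 30)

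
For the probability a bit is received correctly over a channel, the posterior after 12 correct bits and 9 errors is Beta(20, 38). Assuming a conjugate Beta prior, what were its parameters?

Beta(8, 29)

A Beta(α, β) prior with s successes and f failures in binomial data gives a Beta(α+s, β+f) posterior.
So α = 20 − 12 = 8 and β = 38 − 9 = 29.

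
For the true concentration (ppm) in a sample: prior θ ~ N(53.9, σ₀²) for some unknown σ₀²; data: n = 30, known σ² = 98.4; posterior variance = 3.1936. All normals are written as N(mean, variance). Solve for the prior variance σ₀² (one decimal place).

Posterior precision equals prior precision plus data precision: 1/σ_n² = 1/σ₀² + n/σ².
So 1/σ₀² = 1/3.1936 − 30/98.4 = 0.313126 − 0.304878 = 0.008248.
Hence σ₀² = 1/0.008248 ≈ 121.2.

σ₀² = 121.2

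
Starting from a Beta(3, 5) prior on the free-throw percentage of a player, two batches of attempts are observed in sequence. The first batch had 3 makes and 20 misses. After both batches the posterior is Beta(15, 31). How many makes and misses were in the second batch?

Because Beta–binomial updating is additive in the counts, the combined data contributed (α_post−α_prior, β_post−β_prior) successes and failures.
Total across both batches: 15−3=12 makes, 31−5=26 misses.
Subtract the first batch: 12−3=9 makes and 26−20=6 misses.

9 makes and 6 misses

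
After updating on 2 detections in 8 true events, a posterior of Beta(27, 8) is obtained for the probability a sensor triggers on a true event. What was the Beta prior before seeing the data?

A Beta(a, b) prior with s successes and f failures in binomial data gives a Beta(a+s, b+f) posterior.
So a = 27 − 2 = 25 and b = 8 − 6 = 2.

Beta(25, 2)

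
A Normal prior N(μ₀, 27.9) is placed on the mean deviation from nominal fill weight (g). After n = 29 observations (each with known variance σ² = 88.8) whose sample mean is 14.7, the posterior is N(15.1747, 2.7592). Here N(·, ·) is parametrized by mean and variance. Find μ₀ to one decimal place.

μ₀ = 19.5

With known observation variance, the Normal–Normal posterior has precision τ_n = τ₀ + n/σ² and mean μ_n = (τ₀μ₀ + (n/σ²)x̄)/τ_n.
Here τ₀ = 1/27.9 = 0.035842 and τ_data = 29/88.8 = 0.326577, so τ_n = 0.362419.
Rearranging for μ₀: μ₀ = (μ_n·τ_n − τ_data·x̄)/τ₀ = (15.1747·0.362419 − 0.326577·14.7) / 0.035842 = 0.698918/0.035842 ≈ 19.5.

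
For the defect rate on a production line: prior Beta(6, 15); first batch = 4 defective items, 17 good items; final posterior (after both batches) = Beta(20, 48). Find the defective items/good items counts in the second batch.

10 defective items and 16 good items

Because Beta–binomial updating is additive in the counts, the combined data contributed (α_post−α_prior, β_post−β_prior) successes and failures.
Total across both batches: 20−6=14 defective items, 48−15=33 good items.
Subtract the first batch: 14−4=10 defective items and 33−17=16 good items.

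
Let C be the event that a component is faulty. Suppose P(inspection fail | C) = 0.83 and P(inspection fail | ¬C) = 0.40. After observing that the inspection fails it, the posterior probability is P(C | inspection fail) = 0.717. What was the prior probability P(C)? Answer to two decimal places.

P(C) = 0.55

In odds form, posterior odds = prior odds × likelihood ratio, so prior odds = posterior odds ÷ LR.
Posterior odds = 0.717/(1−0.717) = 2.5336. LR = 0.83/0.40 = 2.0750.
Prior odds = 2.5336/2.0750 = 1.2210, so P(C) = 1.2210/(1+1.2210) ≈ 0.55.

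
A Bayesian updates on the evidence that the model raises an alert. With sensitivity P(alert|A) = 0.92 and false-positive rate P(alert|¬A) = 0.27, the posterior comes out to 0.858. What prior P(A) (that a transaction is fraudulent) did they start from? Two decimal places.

In odds form, posterior odds = prior odds × likelihood ratio, so prior odds = posterior odds ÷ LR.
Posterior odds = 0.858/(1−0.858) = 6.0423. LR = 0.92/0.27 = 3.4074.
Prior odds = 6.0423/3.4074 = 1.7733, so P(A) = 1.7733/(1+1.7733) ≈ 0.64.

P(A) = 0.64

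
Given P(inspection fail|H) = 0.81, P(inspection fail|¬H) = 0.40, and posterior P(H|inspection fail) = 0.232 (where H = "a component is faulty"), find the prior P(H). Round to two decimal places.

Bayes' rule in odds form gives O(H|E) = O(H)·[P(E|H)/P(E|¬H)], hence O(H) = O(H|E)/LR.
Posterior odds = 0.232/(1−0.232) = 0.3021. LR = 0.81/0.40 = 2.0250.
Prior odds = 0.3021/2.0250 = 0.1492, so P(H) = 0.1492/(1+0.1492) ≈ 0.13.

P(H) = 0.13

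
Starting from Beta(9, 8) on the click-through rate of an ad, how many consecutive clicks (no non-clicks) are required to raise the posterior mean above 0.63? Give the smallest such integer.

k = 5

After k clicks and 0 non-clicks the posterior is Beta(9+k, 8), with mean (9+k)/(9+8+k).
Set (9+k)/(17+k) > 0.63 and solve: k > (0.63·17 − 9)/(1 − 0.63) = 4.622.
The smallest integer exceeding 4.622 is 5.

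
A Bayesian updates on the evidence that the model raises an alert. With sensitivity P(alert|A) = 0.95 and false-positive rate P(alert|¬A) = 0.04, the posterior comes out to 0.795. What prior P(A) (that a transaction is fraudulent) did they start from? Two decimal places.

P(A) = 0.14

In odds form, posterior odds = prior odds × likelihood ratio, so prior odds = posterior odds ÷ LR.
Posterior odds = 0.795/(1−0.795) = 3.8780. LR = 0.95/0.04 = 23.7500.
Prior odds = 3.8780/23.7500 = 0.1633, so P(A) = 0.1633/(1+0.1633) ≈ 0.14.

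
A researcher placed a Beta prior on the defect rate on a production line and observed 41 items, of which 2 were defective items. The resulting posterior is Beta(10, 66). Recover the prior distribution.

Beta is conjugate to the binomial likelihood: posterior = Beta(α+s, β+f).
So α = 10 − 2 = 8 and β = 66 − 39 = 27.

Beta(8, 27)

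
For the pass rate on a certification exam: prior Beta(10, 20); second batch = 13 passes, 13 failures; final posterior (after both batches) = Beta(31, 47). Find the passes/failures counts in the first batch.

Sequential conjugate updates are equivalent to a single update on the pooled data, so total successes = posterior α − prior α and total failures = posterior β − prior β.
Total across both batches: 31−10=21 passes, 47−20=27 failures.
Subtract the second batch: 21−13=8 passes and 27−13=14 failures.

8 passes and 14 failures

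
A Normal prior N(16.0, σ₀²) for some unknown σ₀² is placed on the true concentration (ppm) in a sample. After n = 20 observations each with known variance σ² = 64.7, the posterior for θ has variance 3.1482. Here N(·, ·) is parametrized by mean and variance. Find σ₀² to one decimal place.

Posterior precision equals prior precision plus data precision: 1/σ_n² = 1/σ₀² + n/σ².
So 1/σ₀² = 1/3.1482 − 20/64.7 = 0.317642 − 0.309119 = 0.008523.
Hence σ₀² = 1/0.008523 ≈ 117.3.

σ₀² = 117.3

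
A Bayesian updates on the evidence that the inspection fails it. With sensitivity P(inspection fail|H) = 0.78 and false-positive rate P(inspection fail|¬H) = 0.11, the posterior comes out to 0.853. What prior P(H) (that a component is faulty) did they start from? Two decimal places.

Bayes' rule in odds form gives O(H|E) = O(H)·[P(E|H)/P(E|¬H)], hence O(H) = O(H|E)/LR.
Posterior odds = 0.853/(1−0.853) = 5.8027. LR = 0.78/0.11 = 7.0909.
Prior odds = 5.8027/7.0909 = 0.8183, so P(H) = 0.8183/(1+0.8183) ≈ 0.45.

P(H) = 0.45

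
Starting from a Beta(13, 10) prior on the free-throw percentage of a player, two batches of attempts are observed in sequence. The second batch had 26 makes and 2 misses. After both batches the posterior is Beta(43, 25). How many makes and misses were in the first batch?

4 makes and 13 misses

Sequential conjugate updates are equivalent to a single update on the pooled data, so total successes = posterior α − prior α and total failures = posterior β − prior β.
Total across both batches: 43−13=30 makes, 25−10=15 misses.
Subtract the second batch: 30−26=4 makes and 15−2=13 misses.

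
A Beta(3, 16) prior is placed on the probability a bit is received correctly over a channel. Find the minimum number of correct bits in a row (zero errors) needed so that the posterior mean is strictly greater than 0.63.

k = 25

After k correct bits and 0 errors the posterior is Beta(3+k, 16), with mean (3+k)/(3+16+k).
Set (3+k)/(19+k) > 0.63 and solve: k > (0.63·19 − 3)/(1 − 0.63) = 24.243.
The smallest integer exceeding 24.243 is 25.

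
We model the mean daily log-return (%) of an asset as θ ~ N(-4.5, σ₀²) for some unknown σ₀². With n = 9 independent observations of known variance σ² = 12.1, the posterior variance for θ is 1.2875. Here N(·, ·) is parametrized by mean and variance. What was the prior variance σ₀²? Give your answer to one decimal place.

Posterior precision equals prior precision plus data precision: 1/σ_n² = 1/σ₀² + n/σ².
So 1/σ₀² = 1/1.2875 − 9/12.1 = 0.776699 − 0.743802 = 0.032897.
Hence σ₀² = 1/0.032897 ≈ 30.4.

σ₀² = 30.4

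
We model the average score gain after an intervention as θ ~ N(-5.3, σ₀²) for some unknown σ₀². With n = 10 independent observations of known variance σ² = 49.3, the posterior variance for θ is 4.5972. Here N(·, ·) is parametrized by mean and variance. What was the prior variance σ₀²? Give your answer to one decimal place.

σ₀² = 68.1

Posterior precision equals prior precision plus data precision: 1/σ_n² = 1/σ₀² + n/σ².
So 1/σ₀² = 1/4.5972 − 10/49.3 = 0.217524 − 0.202840 = 0.014684.
Hence σ₀² = 1/0.014684 ≈ 68.1.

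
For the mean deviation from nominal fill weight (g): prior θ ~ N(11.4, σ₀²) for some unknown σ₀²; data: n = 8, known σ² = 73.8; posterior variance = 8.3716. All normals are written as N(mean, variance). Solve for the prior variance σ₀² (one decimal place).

σ₀² = 90.5

For the Normal–Normal model with known σ², precisions add: τ_n = τ₀ + n/σ².
So 1/σ₀² = 1/8.3716 − 8/73.8 = 0.119451 − 0.108401 = 0.011050.
Hence σ₀² = 1/0.011050 ≈ 90.5.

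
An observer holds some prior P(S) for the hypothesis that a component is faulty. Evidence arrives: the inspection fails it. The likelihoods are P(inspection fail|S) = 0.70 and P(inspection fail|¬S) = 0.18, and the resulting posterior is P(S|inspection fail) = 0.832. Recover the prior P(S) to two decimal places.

P(S) = 0.56

In odds form, posterior odds = prior odds × likelihood ratio, so prior odds = posterior odds ÷ LR.
Posterior odds = 0.832/(1−0.832) = 4.9524. LR = 0.70/0.18 = 3.8889.
Prior odds = 4.9524/3.8889 = 1.2735, so P(S) = 1.2735/(1+1.2735) ≈ 0.56.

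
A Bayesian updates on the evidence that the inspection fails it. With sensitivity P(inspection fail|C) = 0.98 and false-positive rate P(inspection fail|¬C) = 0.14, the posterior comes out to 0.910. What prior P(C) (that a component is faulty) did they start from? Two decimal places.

In odds form, posterior odds = prior odds × likelihood ratio, so prior odds = posterior odds ÷ LR.
Posterior odds = 0.910/(1−0.910) = 10.1111. LR = 0.98/0.14 = 7.0000.
Prior odds = 10.1111/7.0000 = 1.4444, so P(C) = 1.4444/(1+1.4444) ≈ 0.59.

P(C) = 0.59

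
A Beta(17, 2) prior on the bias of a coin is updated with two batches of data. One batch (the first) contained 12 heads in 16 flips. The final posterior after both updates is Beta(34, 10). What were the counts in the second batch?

Because Beta–binomial updating is additive in the counts, the combined data contributed (α_post−α_prior, β_post−β_prior) successes and failures.
Total across both batches: 34−17=17 heads, 10−2=8 tails.
Subtract the first batch: 17−12=5 heads and 8−4=4 tails.

5 heads and 4 tails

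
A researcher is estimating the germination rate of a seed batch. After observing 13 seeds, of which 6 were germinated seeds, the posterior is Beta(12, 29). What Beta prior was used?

Under Beta–binomial conjugacy the posterior parameters are (α+s, β+f).
So α = 12 − 6 = 6 and β = 29 − 7 = 22.

Beta(6, 22)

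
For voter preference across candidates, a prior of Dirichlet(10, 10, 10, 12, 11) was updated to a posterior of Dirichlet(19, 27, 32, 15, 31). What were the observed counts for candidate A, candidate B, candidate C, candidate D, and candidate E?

counts (9, 17, 22, 3, 20)

For a Dirichlet(α) prior with multinomial counts c, the posterior is Dirichlet(α + c) componentwise.
Counts are posterior − prior componentwise: 19−10=9, 27−10=17, 32−10=22, 15−12=3, 31−11=20.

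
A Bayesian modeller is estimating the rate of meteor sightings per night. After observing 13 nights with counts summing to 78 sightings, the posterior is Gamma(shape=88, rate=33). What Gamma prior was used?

A Gamma(α, β) prior (rate parametrization) on a Poisson rate with n observations summing to S gives posterior Gamma(α+S, β+n).
So α = 88 − 78 = 10 and β = 33 − 13 = 20.

Gamma(shape=10, rate=20)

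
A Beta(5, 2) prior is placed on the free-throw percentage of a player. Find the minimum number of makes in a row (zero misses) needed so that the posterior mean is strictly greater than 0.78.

k = 3

After k makes and 0 misses the posterior is Beta(5+k, 2), with mean (5+k)/(5+2+k).
Set (5+k)/(7+k) > 0.78 and solve: k > (0.78·7 − 5)/(1 − 0.78) = 2.091.
The smallest integer exceeding 2.091 is 3.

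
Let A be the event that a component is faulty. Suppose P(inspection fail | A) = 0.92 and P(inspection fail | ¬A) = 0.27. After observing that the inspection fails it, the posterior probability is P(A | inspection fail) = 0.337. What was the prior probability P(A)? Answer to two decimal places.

P(A) = 0.13

Bayes' rule in odds form gives O(A|E) = O(A)·[P(E|A)/P(E|¬A)], hence O(A) = O(A|E)/LR.
Posterior odds = 0.337/(1−0.337) = 0.5083. LR = 0.92/0.27 = 3.4074.
Prior odds = 0.5083/3.4074 = 0.1492, so P(A) = 0.1492/(1+0.1492) ≈ 0.13.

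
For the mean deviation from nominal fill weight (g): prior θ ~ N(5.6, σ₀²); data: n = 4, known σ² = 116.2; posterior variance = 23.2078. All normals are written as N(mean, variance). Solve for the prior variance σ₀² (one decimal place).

For the Normal–Normal model with known σ², precisions add: τ_n = τ₀ + n/σ².
So 1/σ₀² = 1/23.2078 − 4/116.2 = 0.043089 − 0.034423 = 0.008666.
Hence σ₀² = 1/0.008666 ≈ 115.4.

σ₀² = 115.4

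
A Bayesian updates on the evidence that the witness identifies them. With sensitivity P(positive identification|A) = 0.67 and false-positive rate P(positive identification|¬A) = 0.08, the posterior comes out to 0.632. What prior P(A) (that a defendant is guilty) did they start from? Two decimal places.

P(A) = 0.17

Bayes' rule in odds form gives O(A|E) = O(A)·[P(E|A)/P(E|¬A)], hence O(A) = O(A|E)/LR.
Posterior odds = 0.632/(1−0.632) = 1.7174. LR = 0.67/0.08 = 8.3750.
Prior odds = 1.7174/8.3750 = 0.2051, so P(A) = 0.2051/(1+0.2051) ≈ 0.17.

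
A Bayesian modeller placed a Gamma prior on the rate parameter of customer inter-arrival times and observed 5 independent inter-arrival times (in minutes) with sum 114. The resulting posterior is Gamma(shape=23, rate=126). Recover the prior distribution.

Gamma(shape=18, rate=12)

For an exponential likelihood with a Gamma(α, β) prior on the rate, n observations with total T give posterior Gamma(α+n, β+T).
So α = 23 − 5 = 18 and β = 126 − 114 = 12.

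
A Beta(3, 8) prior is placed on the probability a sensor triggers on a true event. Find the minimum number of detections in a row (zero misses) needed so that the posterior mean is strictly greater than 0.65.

k = 12

After k detections and 0 misses the posterior is Beta(3+k, 8), with mean (3+k)/(3+8+k).
Set (3+k)/(11+k) > 0.65 and solve: k > (0.65·11 − 3)/(1 − 0.65) = 11.857.
The smallest integer exceeding 11.857 is 12, and checking k=12: (15)/(23) = 0.6522 > 0.65.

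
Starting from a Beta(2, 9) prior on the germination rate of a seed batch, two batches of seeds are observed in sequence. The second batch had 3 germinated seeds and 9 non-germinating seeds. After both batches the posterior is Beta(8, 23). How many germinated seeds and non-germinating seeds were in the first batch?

3 germinated seeds and 5 non-germinating seeds

Sequential conjugate updates are equivalent to a single update on the pooled data, so total successes = posterior α − prior α and total failures = posterior β − prior β.
Total across both batches: 8−2=6 germinated seeds, 23−9=14 non-germinating seeds.
Subtract the second batch: 6−3=3 germinated seeds and 14−9=5 non-germinating seeds.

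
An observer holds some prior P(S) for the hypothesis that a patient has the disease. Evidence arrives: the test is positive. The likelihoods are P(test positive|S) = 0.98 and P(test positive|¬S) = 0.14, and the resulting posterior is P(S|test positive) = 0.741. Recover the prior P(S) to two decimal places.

In odds form, posterior odds = prior odds × likelihood ratio, so prior odds = posterior odds ÷ LR.
Posterior odds = 0.741/(1−0.741) = 2.8610. LR = 0.98/0.14 = 7.0000.
Prior odds = 2.8610/7.0000 = 0.4087, so P(S) = 0.4087/(1+0.4087) ≈ 0.29.

P(S) = 0.29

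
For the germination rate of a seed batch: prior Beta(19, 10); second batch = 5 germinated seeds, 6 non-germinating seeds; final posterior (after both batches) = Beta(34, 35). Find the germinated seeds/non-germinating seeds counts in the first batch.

10 germinated seeds and 19 non-germinating seeds

Sequential conjugate updates are equivalent to a single update on the pooled data, so total successes = posterior α − prior α and total failures = posterior β − prior β.
Total across both batches: 34−19=15 germinated seeds, 35−10=25 non-germinating seeds.
Subtract the second batch: 15−5=10 germinated seeds and 25−6=19 non-germinating seeds.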